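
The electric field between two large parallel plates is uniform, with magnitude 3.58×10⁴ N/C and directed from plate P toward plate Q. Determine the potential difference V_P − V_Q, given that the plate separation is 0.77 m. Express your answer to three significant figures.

2.76×10⁴ V

In a uniform field, potential decreases in the direction of E: ΔV = −E·d for a displacement d parallel to E.
Going from Q to P is a displacement of 0.77 m opposite to the field, so V_P − V_Q = +Ed = 2.76×10⁴ V.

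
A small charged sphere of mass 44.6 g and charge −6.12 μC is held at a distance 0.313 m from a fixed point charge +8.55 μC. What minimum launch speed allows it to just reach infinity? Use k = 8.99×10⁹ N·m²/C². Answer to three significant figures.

8.21 m/s

To just escape, total mechanical energy must reach zero at infinity: ½mv²_min + U = 0, so ½mv²_min = −U = |kQq|/r.
|U| = |kQq|/r = (8.99×10⁹ N·m²/C²)(8.55×10⁻⁶)(6.12×10⁻⁶)/(0.313) = 1.50 J.
v_min = √(2|U|/m) = √(2·1.50/0.0446) = 8.21 m/s.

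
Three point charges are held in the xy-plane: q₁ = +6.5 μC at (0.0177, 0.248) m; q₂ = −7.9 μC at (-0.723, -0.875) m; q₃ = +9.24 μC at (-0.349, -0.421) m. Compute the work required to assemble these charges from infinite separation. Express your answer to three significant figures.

-0.751 J

The assembly work is the sum of pairwise potential energies, U = Σ_{i<j} kqᵢqⱼ/rᵢⱼ.
Pair separations: r₁₂ = 1.35 m, r₁₃ = 0.763 m, r₂₃ = 0.588 m.
U = (-0.343) + (0.708) + (-1.12) = -0.751 J.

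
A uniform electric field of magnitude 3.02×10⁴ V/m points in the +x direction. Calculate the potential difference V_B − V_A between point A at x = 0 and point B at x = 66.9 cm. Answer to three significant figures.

-2.02×10⁴ V

In a uniform field, potential decreases in the direction of E: V_B − V_A = −E·Δx.
V_B − V_A = −(3.02×10⁴ V/m)(0.669 m) = -2.02×10⁴ V.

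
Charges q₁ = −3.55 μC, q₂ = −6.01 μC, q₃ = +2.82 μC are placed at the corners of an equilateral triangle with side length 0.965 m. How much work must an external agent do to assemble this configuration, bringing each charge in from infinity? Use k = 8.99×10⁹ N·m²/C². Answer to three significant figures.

The assembly work is the sum of pairwise potential energies, U = Σ_{i<j} kqᵢqⱼ/rᵢⱼ.
All three pair separations equal the side length, 0.965 m.
U = (0.199) + (-0.0933) + (-0.158) = -0.0524 J.

-0.0524 J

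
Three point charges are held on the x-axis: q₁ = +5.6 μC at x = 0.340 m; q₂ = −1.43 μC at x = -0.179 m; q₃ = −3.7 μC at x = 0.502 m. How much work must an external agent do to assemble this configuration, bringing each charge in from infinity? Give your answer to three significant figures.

The work to assemble the configuration equals its total potential energy, U = Σ kqᵢqⱼ/rᵢⱼ over all pairs.
Pair separations: r₁₂ = 0.519 m, r₁₃ = 0.162 m, r₂₃ = 0.681 m.
U = (-0.139) + (-1.15) + (0.0698) = -1.22 J.

-1.22 J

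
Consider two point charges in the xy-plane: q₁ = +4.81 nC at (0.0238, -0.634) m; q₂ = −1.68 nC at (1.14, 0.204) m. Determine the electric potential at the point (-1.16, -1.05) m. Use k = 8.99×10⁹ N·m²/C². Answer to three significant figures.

Electric potential is a scalar, so the contributions from each charge add algebraically: V = Σ kqᵢ/rᵢ.
Distances from the field point to each charge: r₁ = 1.25 m, r₂ = 2.62 m.
V = k[(4.81×10⁻⁹)/(1.25) + (-1.68×10⁻⁹)/(2.62)] = 28.7 V.

28.7 V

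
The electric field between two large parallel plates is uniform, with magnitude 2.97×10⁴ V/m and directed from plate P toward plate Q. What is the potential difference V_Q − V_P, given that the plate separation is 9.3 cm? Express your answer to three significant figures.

In a uniform field, potential decreases in the direction of E: ΔV = −E·d for a displacement d parallel to E.
Going from P to Q is a displacement of 9.3 cm along the field, so V_Q − V_P = −Ed = -2760 V.

-2760 V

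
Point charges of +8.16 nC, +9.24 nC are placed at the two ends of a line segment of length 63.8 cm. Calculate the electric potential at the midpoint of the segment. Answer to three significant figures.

The total potential is the scalar sum of each charge's contribution, V = Σ kqᵢ/rᵢ.
Each charge is 0.319 m from the midpoint.
V = k[(8.16×10⁻⁹)/(0.319) + (9.24×10⁻⁹)/(0.319)] = 490 V.

490 V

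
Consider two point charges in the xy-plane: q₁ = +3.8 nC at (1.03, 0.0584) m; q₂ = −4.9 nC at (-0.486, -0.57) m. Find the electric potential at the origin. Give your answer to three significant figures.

The total potential is the scalar sum of each charge's contribution, V = Σ kqᵢ/rᵢ.
Distances from the field point to each charge: r₁ = 1.03 m, r₂ = 0.749 m.
V = k[(3.80×10⁻⁹)/(1.03) + (-4.90×10⁻⁹)/(0.749)] = -25.7 V.

-25.7 V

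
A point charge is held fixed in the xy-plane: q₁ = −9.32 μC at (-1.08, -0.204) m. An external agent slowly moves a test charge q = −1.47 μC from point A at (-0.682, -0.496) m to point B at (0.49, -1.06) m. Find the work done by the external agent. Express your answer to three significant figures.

-0.181 J

For quasistatic motion the external work equals the change in potential energy: W_ext = qΔV = q(V_B − V_A).
At A: distance to the source charge is 0.494 m; V_A = kq₁/r = -1.70×10⁵ V.
At B: distance to the source charge is 1.79 m; V_B = kq₁/r = -4.69×10⁴ V.
ΔV = V_B − V_A = 1.23×10⁵ V.
W_ext = qΔV = (-1.47×10⁻⁶ C)(1.23×10⁵ V) = -0.181 J.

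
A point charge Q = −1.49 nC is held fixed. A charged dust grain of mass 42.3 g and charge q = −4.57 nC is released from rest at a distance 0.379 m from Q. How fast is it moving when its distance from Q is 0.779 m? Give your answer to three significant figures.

1.98×10⁻³ m/s

Only the electrostatic force acts, so mechanical energy is conserved: ½mv² = U₁ − U₂ = kQq(1/r₁ − 1/r₂).
U₁ − U₂ = (8.99×10⁹ N·m²/C²)(-1.49×10⁻⁹ C)(-4.57×10⁻⁹ C)(1/0.379 − 1/0.779) = 8.29×10⁻⁸ J.
v = √(2·8.29×10⁻⁸/0.0423) = 1.98×10⁻³ m/s.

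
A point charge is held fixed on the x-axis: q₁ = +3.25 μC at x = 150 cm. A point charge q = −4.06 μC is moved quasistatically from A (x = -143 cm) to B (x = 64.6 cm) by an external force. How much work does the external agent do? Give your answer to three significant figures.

-0.0984 J

For quasistatic motion the external work equals the change in potential energy: W_ext = qΔV = q(V_B − V_A).
At A: distance to the source charge is 2.93 m; V_A = kq₁/r = 9970 V.
At B: distance to the source charge is 0.854 m; V_B = kq₁/r = 3.42×10⁴ V.
ΔV = V_B − V_A = 2.42×10⁴ V.
W_ext = qΔV = (-4.06×10⁻⁶ C)(2.42×10⁴ V) = -0.0984 J.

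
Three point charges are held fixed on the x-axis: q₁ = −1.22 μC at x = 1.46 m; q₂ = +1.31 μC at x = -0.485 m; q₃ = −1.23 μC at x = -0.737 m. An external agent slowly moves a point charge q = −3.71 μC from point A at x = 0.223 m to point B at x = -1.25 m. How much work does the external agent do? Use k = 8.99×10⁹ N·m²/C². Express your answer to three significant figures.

0.0240 J

For quasistatic motion the external work equals the change in potential energy: W_ext = qΔV = q(V_B − V_A).
At A: distances to the source charges are 1.24 m, 0.708 m, 0.960 m; V_A = Σ kqᵢ/rᵢ = -3750 V.
At B: distances to the source charges are 2.71 m, 0.765 m, 0.513 m; V_B = Σ kqᵢ/rᵢ = -1.02×10⁴ V.
ΔV = V_B − V_A = -6460 V.
W_ext = qΔV = (-3.71×10⁻⁶ C)(-6460 V) = 0.0240 J.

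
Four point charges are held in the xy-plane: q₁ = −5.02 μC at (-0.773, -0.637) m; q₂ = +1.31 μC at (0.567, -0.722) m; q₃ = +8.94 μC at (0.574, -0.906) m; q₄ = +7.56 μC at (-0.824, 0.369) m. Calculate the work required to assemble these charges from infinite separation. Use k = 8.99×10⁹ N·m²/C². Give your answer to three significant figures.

The assembly work is the sum of pairwise potential energies, U = Σ_{i<j} kqᵢqⱼ/rᵢⱼ.
Pair separations: r₁₂ = 1.34 m, r₁₃ = 1.37 m, r₁₄ = 1.01 m, r₂₃ = 0.184 m, r₂₄ = 1.77 m, r₃₄ = 1.89 m.
Summing all 6 pair terms gives U = 0.267 J.

0.267 J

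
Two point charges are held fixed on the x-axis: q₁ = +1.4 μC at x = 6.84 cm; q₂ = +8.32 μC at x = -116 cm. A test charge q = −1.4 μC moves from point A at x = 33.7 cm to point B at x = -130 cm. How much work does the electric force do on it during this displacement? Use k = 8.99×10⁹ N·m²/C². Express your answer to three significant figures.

0.625 J

The work done by the electric force is W_field = −ΔU = −q(V_B − V_A) = q(V_A − V_B).
At A: distances to the source charges are 0.269 m, 1.50 m; V_A = Σ kqᵢ/rᵢ = 9.68×10⁴ V.
At B: distances to the source charges are 1.37 m, 0.140 m; V_B = Σ kqᵢ/rᵢ = 5.43×10⁵ V.
ΔV = V_B − V_A = 4.47×10⁵ V.
W_field = −qΔV = −(-1.40×10⁻⁶ C)(4.47×10⁵ V) = 0.625 J.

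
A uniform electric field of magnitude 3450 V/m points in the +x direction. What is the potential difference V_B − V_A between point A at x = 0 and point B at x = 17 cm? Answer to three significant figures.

-586 V

In a uniform field, potential decreases in the direction of E: V_B − V_A = −E·Δx.
V_B − V_A = −(3450 V/m)(0.170 m) = -586 V.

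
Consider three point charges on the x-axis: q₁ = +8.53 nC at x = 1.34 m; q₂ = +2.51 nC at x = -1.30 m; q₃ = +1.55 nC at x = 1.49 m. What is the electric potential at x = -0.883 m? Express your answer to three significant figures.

The total potential is the scalar sum of each charge's contribution, V = Σ kqᵢ/rᵢ.
Distances from the field point to each charge: r₁ = 2.22 m, r₂ = 0.417 m, r₃ = 2.37 m.
V = k[(8.53×10⁻⁹)/(2.22) + (2.51×10⁻⁹)/(0.417) + (1.55×10⁻⁹)/(2.37)] = 94.5 V.

94.5 V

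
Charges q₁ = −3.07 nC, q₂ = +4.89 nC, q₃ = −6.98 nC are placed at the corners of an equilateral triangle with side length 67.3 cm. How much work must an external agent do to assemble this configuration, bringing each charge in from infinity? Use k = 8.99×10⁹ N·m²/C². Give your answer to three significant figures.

The work to assemble the configuration equals its total potential energy, U = Σ kqᵢqⱼ/rᵢⱼ over all pairs.
All three pair separations equal the side length, 0.673 m.
U = (-2.01×10⁻⁷) + (2.86×10⁻⁷) + (-4.56×10⁻⁷) = -3.70×10⁻⁷ J.

-3.70×10⁻⁷ J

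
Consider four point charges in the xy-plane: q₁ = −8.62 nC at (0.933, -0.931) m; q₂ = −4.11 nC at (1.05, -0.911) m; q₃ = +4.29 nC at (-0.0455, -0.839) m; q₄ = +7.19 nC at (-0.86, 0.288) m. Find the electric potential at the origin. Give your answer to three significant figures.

The total potential is the scalar sum of each charge's contribution, V = Σ kqᵢ/rᵢ.
Distances from the field point to each charge: r₁ = 1.32 m, r₂ = 1.39 m, r₃ = 0.840 m, r₄ = 0.907 m.
V = k[(-8.62×10⁻⁹)/(1.32) + (-4.11×10⁻⁹)/(1.39) + (4.29×10⁻⁹)/(0.840) + (7.19×10⁻⁹)/(0.907)] = 31.8 V.

31.8 V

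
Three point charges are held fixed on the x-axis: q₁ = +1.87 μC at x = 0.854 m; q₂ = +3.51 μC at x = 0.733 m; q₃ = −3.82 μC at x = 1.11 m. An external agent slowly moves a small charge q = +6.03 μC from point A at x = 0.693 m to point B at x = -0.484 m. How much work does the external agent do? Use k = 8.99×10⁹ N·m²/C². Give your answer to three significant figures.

-4.79 J

For quasistatic motion the external work equals the change in potential energy: W_ext = qΔV = q(V_B − V_A).
At A: distances to the source charges are 0.161 m, 0.0400 m, 0.417 m; V_A = Σ kqᵢ/rᵢ = 8.11×10⁵ V.
At B: distances to the source charges are 1.34 m, 1.22 m, 1.59 m; V_B = Σ kqᵢ/rᵢ = 1.69×10⁴ V.
ΔV = V_B − V_A = -7.94×10⁵ V.
W_ext = qΔV = (6.03×10⁻⁶ C)(-7.94×10⁵ V) = -4.79 J.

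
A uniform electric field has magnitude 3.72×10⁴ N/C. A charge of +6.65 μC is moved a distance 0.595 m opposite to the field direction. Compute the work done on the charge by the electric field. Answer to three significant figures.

The potential change for a displacement 0.595 m opposite to the field direction is ΔV = +Ed = 2.21×10⁴ V.
W_field = −qΔV = -0.147 J.

-0.147 J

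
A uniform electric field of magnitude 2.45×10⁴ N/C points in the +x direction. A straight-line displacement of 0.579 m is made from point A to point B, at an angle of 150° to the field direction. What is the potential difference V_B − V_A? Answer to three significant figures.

1.23×10⁴ V

Only the component of displacement along E changes the potential: ΔV = −E·d·cosθ.
ΔV = −(2.45×10⁴ V/m)(0.579 m)cos150° = 1.23×10⁴ V.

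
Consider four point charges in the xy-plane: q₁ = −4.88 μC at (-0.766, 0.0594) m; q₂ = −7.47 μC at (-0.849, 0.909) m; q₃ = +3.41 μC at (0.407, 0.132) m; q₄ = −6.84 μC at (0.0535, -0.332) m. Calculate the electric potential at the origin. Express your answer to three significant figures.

Electric potential is a scalar, so the contributions from each charge add algebraically: V = Σ kqᵢ/rᵢ.
Distances from the field point to each charge: r₁ = 0.768 m, r₂ = 1.24 m, r₃ = 0.428 m, r₄ = 0.336 m.
V = k[(-4.88×10⁻⁶)/(0.768) + (-7.47×10⁻⁶)/(1.24) + (3.41×10⁻⁶)/(0.428) + (-6.84×10⁻⁶)/(0.336)] = -2.22×10⁵ V.

-2.22×10⁵ V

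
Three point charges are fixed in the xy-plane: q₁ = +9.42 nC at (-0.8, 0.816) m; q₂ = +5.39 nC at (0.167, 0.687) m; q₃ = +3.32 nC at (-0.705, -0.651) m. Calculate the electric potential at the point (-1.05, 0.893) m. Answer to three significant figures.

382 V

The total potential is the scalar sum of each charge's contribution, V = Σ kqᵢ/rᵢ.
Distances from the field point to each charge: r₁ = 0.262 m, r₂ = 1.23 m, r₃ = 1.58 m.
V = k[(9.42×10⁻⁹)/(0.262) + (5.39×10⁻⁹)/(1.23) + (3.32×10⁻⁹)/(1.58)] = 382 V.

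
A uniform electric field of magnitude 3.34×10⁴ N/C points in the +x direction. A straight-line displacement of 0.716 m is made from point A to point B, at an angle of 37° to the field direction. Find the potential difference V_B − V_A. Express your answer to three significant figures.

-1.91×10⁴ V

Only the component of displacement along E changes the potential: ΔV = −E·d·cosθ.
ΔV = −(3.34×10⁴ V/m)(0.716 m)cos37° = -1.91×10⁴ V.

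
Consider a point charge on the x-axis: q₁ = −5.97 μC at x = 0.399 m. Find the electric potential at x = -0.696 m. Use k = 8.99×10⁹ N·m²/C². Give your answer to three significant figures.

The total potential is the scalar sum of each charge's contribution, V = Σ kqᵢ/rᵢ.
V = k[(-5.97×10⁻⁶)/(1.09)] = -4.90×10⁴ V.

-4.90×10⁴ V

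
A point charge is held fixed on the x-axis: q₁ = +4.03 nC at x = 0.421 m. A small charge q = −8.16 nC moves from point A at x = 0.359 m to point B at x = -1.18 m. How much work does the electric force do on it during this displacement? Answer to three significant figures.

-4.58×10⁻⁶ J

The work done by the electric force is W_field = −ΔU = −q(V_B − V_A) = q(V_A − V_B).
At A: distance to the source charge is 0.0620 m; V_A = kq₁/r = 584 V.
At B: distance to the source charge is 1.60 m; V_B = kq₁/r = 22.6 V.
ΔV = V_B − V_A = -562 V.
W_field = −qΔV = −(-8.16×10⁻⁹ C)(-562 V) = -4.58×10⁻⁶ J.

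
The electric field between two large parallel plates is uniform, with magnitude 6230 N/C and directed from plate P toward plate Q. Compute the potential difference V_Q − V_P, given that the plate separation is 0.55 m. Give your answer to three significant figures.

-3430 V

In a uniform field, potential decreases in the direction of E: ΔV = −E·d for a displacement d parallel to E.
Going from P to Q is a displacement of 0.55 m along the field, so V_Q − V_P = −Ed = -3430 V.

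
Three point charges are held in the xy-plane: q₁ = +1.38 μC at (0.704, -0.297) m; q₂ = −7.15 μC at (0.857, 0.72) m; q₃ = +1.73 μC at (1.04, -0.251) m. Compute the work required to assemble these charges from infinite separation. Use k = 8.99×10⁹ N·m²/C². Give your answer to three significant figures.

-0.136 J

The work to assemble the configuration equals its total potential energy, U = Σ kqᵢqⱼ/rᵢⱼ over all pairs.
Pair separations: r₁₂ = 1.03 m, r₁₃ = 0.339 m, r₂₃ = 0.988 m.
U = (-0.0863) + (0.0633) + (-0.113) = -0.136 J.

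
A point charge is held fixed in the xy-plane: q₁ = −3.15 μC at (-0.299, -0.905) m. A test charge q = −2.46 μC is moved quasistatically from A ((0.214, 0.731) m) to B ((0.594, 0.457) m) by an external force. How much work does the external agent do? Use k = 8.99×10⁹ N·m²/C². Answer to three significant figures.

2.14×10⁻³ J

For quasistatic motion the external work equals the change in potential energy: W_ext = qΔV = q(V_B − V_A).
At A: distance to the source charge is 1.71 m; V_A = kq₁/r = -1.65×10⁴ V.
At B: distance to the source charge is 1.63 m; V_B = kq₁/r = -1.74×10⁴ V.
ΔV = V_B − V_A = -871 V.
W_ext = qΔV = (-2.46×10⁻⁶ C)(-871 V) = 2.14×10⁻³ J.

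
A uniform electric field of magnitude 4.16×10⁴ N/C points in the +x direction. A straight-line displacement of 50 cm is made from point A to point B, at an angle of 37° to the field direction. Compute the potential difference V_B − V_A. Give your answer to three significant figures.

-1.66×10⁴ V

Only the component of displacement along E changes the potential: ΔV = −E·d·cosθ.
ΔV = −(4.16×10⁴ V/m)(0.500 m)cos37° = -1.66×10⁴ V.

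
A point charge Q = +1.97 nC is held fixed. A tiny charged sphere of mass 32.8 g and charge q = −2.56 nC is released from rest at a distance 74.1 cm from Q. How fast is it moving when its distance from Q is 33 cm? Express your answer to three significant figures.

Only the electrostatic force acts, so mechanical energy is conserved: ½mv² = U₁ − U₂ = kQq(1/r₁ − 1/r₂).
U₁ − U₂ = (8.99×10⁹ N·m²/C²)(1.97×10⁻⁹ C)(-2.56×10⁻⁹ C)(1/0.741 − 1/0.330) = 7.62×10⁻⁸ J.
v = √(2·7.62×10⁻⁸/0.0328) = 2.16×10⁻³ m/s.

2.16×10⁻³ m/s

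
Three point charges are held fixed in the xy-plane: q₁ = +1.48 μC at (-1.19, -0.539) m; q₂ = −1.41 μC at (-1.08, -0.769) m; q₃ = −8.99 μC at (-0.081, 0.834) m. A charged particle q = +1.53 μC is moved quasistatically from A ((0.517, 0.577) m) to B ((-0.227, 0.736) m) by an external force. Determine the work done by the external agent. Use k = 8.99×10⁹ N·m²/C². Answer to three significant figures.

For quasistatic motion the external work equals the change in potential energy: W_ext = qΔV = q(V_B − V_A).
At A: distances to the source charges are 2.04 m, 2.09 m, 0.651 m; V_A = Σ kqᵢ/rᵢ = -1.24×10⁵ V.
At B: distances to the source charges are 1.60 m, 1.73 m, 0.176 m; V_B = Σ kqᵢ/rᵢ = -4.59×10⁵ V.
ΔV = V_B − V_A = -3.35×10⁵ V.
W_ext = qΔV = (1.53×10⁻⁶ C)(-3.35×10⁵ V) = -0.512 J.

-0.512 J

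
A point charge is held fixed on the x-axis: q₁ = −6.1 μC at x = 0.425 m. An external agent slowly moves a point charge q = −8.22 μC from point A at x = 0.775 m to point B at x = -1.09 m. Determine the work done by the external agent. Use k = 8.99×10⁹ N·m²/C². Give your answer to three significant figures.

For quasistatic motion the external work equals the change in potential energy: W_ext = qΔV = q(V_B − V_A).
At A: distance to the source charge is 0.350 m; V_A = kq₁/r = -1.57×10⁵ V.
At B: distance to the source charge is 1.52 m; V_B = kq₁/r = -3.62×10⁴ V.
ΔV = V_B − V_A = 1.20×10⁵ V.
W_ext = qΔV = (-8.22×10⁻⁶ C)(1.20×10⁵ V) = -0.990 J.

-0.990 J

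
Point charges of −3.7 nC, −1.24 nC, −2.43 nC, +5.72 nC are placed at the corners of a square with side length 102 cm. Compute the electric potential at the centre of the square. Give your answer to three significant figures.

-20.6 V

Electric potential is a scalar, so the contributions from each charge add algebraically: V = Σ kqᵢ/rᵢ.
The distance from each corner to the centre is a√2/2 = 0.721 m.
V = k[(-3.70×10⁻⁹)/(0.721) + (-1.24×10⁻⁹)/(0.721) + (-2.43×10⁻⁹)/(0.721) + (5.72×10⁻⁹)/(0.721)] = -20.6 V.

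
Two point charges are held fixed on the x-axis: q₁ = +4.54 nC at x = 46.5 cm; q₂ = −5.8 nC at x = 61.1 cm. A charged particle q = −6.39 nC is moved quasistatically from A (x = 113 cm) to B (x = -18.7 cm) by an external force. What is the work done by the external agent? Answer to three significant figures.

For quasistatic motion the external work equals the change in potential energy: W_ext = qΔV = q(V_B − V_A).
At A: distances to the source charges are 0.665 m, 0.519 m; V_A = Σ kqᵢ/rᵢ = -39.1 V.
At B: distances to the source charges are 0.652 m, 0.798 m; V_B = Σ kqᵢ/rᵢ = -2.74 V.
ΔV = V_B − V_A = 36.3 V.
W_ext = qΔV = (-6.39×10⁻⁹ C)(36.3 V) = -2.32×10⁻⁷ J.

-2.32×10⁻⁷ J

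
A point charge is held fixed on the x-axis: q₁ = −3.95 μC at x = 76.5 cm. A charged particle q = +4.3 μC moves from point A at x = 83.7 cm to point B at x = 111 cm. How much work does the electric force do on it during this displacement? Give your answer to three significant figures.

-1.68 J

The work done by the electric force is W_field = −ΔU = −q(V_B − V_A) = q(V_A − V_B).
At A: distance to the source charge is 0.0720 m; V_A = kq₁/r = -4.93×10⁵ V.
At B: distance to the source charge is 0.345 m; V_B = kq₁/r = -1.03×10⁵ V.
ΔV = V_B − V_A = 3.90×10⁵ V.
W_field = −qΔV = −(4.30×10⁻⁶ C)(3.90×10⁵ V) = -1.68 J.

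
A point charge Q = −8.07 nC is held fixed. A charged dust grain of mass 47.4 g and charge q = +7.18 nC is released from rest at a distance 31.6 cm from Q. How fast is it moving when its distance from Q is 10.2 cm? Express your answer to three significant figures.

Only the electrostatic force acts, so mechanical energy is conserved: ½mv² = U₁ − U₂ = kQq(1/r₁ − 1/r₂).
U₁ − U₂ = (8.99×10⁹ N·m²/C²)(-8.07×10⁻⁹ C)(7.18×10⁻⁹ C)(1/0.316 − 1/0.102) = 3.46×10⁻⁶ J.
v = √(2·3.46×10⁻⁶/0.0474) = 0.0121 m/s.

0.0121 m/s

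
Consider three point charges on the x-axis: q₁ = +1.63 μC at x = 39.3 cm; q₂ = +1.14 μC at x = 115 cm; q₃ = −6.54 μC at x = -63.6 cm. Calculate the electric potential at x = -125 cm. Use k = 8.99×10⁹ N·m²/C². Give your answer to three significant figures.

The total potential is the scalar sum of each charge's contribution, V = Σ kqᵢ/rᵢ.
Distances from the field point to each charge: r₁ = 1.64 m, r₂ = 2.40 m, r₃ = 0.614 m.
V = k[(1.63×10⁻⁶)/(1.64) + (1.14×10⁻⁶)/(2.40) + (-6.54×10⁻⁶)/(0.614)] = -8.26×10⁴ V.

-8.26×10⁴ V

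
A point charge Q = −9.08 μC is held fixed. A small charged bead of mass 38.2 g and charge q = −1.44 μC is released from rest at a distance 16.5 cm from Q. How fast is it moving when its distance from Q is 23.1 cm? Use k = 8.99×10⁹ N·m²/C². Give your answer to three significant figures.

3.26 m/s

Only the electrostatic force acts, so mechanical energy is conserved: ½mv² = U₁ − U₂ = kQq(1/r₁ − 1/r₂).
U₁ − U₂ = (8.99×10⁹ N·m²/C²)(-9.08×10⁻⁶ C)(-1.44×10⁻⁶ C)(1/0.165 − 1/0.231) = 0.204 J.
v = √(2·0.204/0.0382) = 3.26 m/s.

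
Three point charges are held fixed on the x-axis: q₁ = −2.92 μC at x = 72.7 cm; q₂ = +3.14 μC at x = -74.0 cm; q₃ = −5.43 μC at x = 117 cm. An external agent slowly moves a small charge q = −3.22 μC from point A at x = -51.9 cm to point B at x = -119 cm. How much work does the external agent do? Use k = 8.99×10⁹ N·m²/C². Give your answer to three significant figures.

0.159 J

For quasistatic motion the external work equals the change in potential energy: W_ext = qΔV = q(V_B − V_A).
At A: distances to the source charges are 1.25 m, 0.221 m, 1.69 m; V_A = Σ kqᵢ/rᵢ = 7.78×10⁴ V.
At B: distances to the source charges are 1.92 m, 0.450 m, 2.36 m; V_B = Σ kqᵢ/rᵢ = 2.84×10⁴ V.
ΔV = V_B − V_A = -4.94×10⁴ V.
W_ext = qΔV = (-3.22×10⁻⁶ C)(-4.94×10⁴ V) = 0.159 J.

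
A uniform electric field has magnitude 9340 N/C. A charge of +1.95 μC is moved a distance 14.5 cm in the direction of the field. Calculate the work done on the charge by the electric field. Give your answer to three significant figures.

The potential change for a displacement 14.5 cm in the direction of the field is ΔV = −Ed = -1350 V.
W_field = −qΔV = 2.64×10⁻³ J.

2.64×10⁻³ J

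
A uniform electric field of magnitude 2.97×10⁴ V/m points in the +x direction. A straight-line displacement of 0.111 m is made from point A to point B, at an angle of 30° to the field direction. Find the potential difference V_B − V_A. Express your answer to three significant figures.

-2860 V

Only the component of displacement along E changes the potential: ΔV = −E·d·cosθ.
ΔV = −(2.97×10⁴ V/m)(0.111 m)cos30° = -2860 V.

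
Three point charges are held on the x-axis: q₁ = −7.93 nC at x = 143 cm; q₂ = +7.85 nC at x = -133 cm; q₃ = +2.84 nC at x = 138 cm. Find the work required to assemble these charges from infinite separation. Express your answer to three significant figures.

-4.18×10⁻⁶ J

The work to assemble the configuration equals its total potential energy, U = Σ kqᵢqⱼ/rᵢⱼ over all pairs.
Pair separations: r₁₂ = 2.76 m, r₁₃ = 0.0500 m, r₂₃ = 2.71 m.
U = (-2.03×10⁻⁷) + (-4.05×10⁻⁶) + (7.40×10⁻⁸) = -4.18×10⁻⁶ J.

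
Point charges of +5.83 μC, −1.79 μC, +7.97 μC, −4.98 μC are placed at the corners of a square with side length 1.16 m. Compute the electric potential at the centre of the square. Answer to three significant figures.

Electric potential is a scalar, so the contributions from each charge add algebraically: V = Σ kqᵢ/rᵢ.
The distance from each corner to the centre is a√2/2 = 0.820 m.
V = k[(5.83×10⁻⁶)/(0.820) + (-1.79×10⁻⁶)/(0.820) + (7.97×10⁻⁶)/(0.820) + (-4.98×10⁻⁶)/(0.820)] = 7.70×10⁴ V.

7.70×10⁴ V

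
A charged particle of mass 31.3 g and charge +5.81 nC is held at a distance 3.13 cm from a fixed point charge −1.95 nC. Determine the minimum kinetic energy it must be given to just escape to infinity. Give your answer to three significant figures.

To just escape, total mechanical energy must reach zero at infinity: ½mv²_min + U = 0, so ½mv²_min = −U = |kQq|/r.
|U| = |kQq|/r = (8.99×10⁹ N·m²/C²)(1.95×10⁻⁹)(5.81×10⁻⁹)/(0.0313) = 3.25×10⁻⁶ J.

3.25×10⁻⁶ J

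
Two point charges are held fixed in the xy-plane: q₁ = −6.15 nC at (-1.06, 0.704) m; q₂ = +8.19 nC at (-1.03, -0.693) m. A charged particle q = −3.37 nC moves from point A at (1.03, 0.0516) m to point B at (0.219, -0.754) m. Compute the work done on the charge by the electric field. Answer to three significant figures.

7.42×10⁻⁸ J

The work done by the electric force is W_field = −ΔU = −q(V_B − V_A) = q(V_A − V_B).
At A: distances to the source charges are 2.19 m, 2.19 m; V_A = Σ kqᵢ/rᵢ = 8.36 V.
At B: distances to the source charges are 1.94 m, 1.25 m; V_B = Σ kqᵢ/rᵢ = 30.4 V.
ΔV = V_B − V_A = 22.0 V.
W_field = −qΔV = −(-3.37×10⁻⁹ C)(22.0 V) = 7.42×10⁻⁸ J.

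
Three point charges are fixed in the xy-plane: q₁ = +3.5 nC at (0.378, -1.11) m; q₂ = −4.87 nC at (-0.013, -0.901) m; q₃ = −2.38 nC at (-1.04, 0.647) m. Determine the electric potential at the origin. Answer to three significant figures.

The total potential is the scalar sum of each charge's contribution, V = Σ kqᵢ/rᵢ.
Distances from the field point to each charge: r₁ = 1.17 m, r₂ = 0.901 m, r₃ = 1.22 m.
V = k[(3.50×10⁻⁹)/(1.17) + (-4.87×10⁻⁹)/(0.901) + (-2.38×10⁻⁹)/(1.22)] = -39.2 V.

-39.2 V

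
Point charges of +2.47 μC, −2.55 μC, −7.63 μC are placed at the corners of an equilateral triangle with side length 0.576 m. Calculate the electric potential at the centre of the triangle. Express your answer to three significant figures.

The total potential is the scalar sum of each charge's contribution, V = Σ kqᵢ/rᵢ.
The distance from each vertex to the centroid is a/√3 = 0.333 m.
V = k[(2.47×10⁻⁶)/(0.333) + (-2.55×10⁻⁶)/(0.333) + (-7.63×10⁻⁶)/(0.333)] = -2.08×10⁵ V.

-2.08×10⁵ V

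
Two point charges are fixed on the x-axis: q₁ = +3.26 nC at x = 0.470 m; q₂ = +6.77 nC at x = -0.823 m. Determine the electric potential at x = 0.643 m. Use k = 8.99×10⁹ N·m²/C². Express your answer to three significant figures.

The total potential is the scalar sum of each charge's contribution, V = Σ kqᵢ/rᵢ.
Distances from the field point to each charge: r₁ = 0.173 m, r₂ = 1.47 m.
V = k[(3.26×10⁻⁹)/(0.173) + (6.77×10⁻⁹)/(1.47)] = 211 V.

211 V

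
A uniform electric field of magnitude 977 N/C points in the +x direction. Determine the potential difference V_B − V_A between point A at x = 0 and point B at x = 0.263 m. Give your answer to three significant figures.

-257 V

In a uniform field, potential decreases in the direction of E: V_B − V_A = −E·Δx.
V_B − V_A = −(977 V/m)(0.263 m) = -257 V.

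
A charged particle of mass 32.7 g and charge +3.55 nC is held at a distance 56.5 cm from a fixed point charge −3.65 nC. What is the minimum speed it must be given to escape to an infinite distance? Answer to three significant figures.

3.55×10⁻³ m/s

To just escape, total mechanical energy must reach zero at infinity: ½mv²_min + U = 0, so ½mv²_min = −U = |kQq|/r.
|U| = |kQq|/r = (8.99×10⁹ N·m²/C²)(3.65×10⁻⁹)(3.55×10⁻⁹)/(0.565) = 2.06×10⁻⁷ J.
v_min = √(2|U|/m) = √(2·2.06×10⁻⁷/0.0327) = 3.55×10⁻³ m/s.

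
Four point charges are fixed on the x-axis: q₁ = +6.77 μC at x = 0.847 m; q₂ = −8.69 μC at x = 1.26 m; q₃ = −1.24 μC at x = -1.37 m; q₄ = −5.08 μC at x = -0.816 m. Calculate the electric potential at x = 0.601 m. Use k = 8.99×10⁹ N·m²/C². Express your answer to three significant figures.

The total potential is the scalar sum of each charge's contribution, V = Σ kqᵢ/rᵢ.
Distances from the field point to each charge: r₁ = 0.246 m, r₂ = 0.659 m, r₃ = 1.97 m, r₄ = 1.42 m.
V = k[(6.77×10⁻⁶)/(0.246) + (-8.69×10⁻⁶)/(0.659) + (-1.24×10⁻⁶)/(1.97) + (-5.08×10⁻⁶)/(1.42)] = 9.10×10⁴ V.

9.10×10⁴ V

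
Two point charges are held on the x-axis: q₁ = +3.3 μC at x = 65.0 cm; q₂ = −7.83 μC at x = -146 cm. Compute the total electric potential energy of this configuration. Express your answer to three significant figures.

-0.110 J

The work to assemble the configuration equals its total potential energy, U = Σ kqᵢqⱼ/rᵢⱼ over all pairs.
Pair separations: r₁₂ = 2.11 m.
U = (-0.110) = -0.110 J.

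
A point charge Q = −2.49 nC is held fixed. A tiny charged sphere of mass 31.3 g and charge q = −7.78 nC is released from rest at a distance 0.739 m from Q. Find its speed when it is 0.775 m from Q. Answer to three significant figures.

Only the electrostatic force acts, so mechanical energy is conserved: ½mv² = U₁ − U₂ = kQq(1/r₁ − 1/r₂).
U₁ − U₂ = (8.99×10⁹ N·m²/C²)(-2.49×10⁻⁹ C)(-7.78×10⁻⁹ C)(1/0.739 − 1/0.775) = 1.09×10⁻⁸ J.
v = √(2·1.09×10⁻⁸/0.0313) = 8.36×10⁻⁴ m/s.

8.36×10⁻⁴ m/s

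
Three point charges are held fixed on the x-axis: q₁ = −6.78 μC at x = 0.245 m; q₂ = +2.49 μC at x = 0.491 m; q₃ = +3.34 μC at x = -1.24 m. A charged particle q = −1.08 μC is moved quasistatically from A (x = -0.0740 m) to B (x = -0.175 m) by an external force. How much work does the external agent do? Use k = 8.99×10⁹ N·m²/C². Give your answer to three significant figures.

For quasistatic motion the external work equals the change in potential energy: W_ext = qΔV = q(V_B − V_A).
At A: distances to the source charges are 0.319 m, 0.565 m, 1.17 m; V_A = Σ kqᵢ/rᵢ = -1.26×10⁵ V.
At B: distances to the source charges are 0.420 m, 0.666 m, 1.06 m; V_B = Σ kqᵢ/rᵢ = -8.33×10⁴ V.
ΔV = V_B − V_A = 4.24×10⁴ V.
W_ext = qΔV = (-1.08×10⁻⁶ C)(4.24×10⁴ V) = -0.0458 J.

-0.0458 J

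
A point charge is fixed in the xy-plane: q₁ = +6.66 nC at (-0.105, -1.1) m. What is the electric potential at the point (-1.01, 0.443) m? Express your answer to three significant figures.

33.5 V

Electric potential is a scalar, so the contributions from each charge add algebraically: V = Σ kqᵢ/rᵢ.
Distances from the field point to each charge: r₁ = 1.79 m.
V = k[(6.66×10⁻⁹)/(1.79)] = 33.5 V.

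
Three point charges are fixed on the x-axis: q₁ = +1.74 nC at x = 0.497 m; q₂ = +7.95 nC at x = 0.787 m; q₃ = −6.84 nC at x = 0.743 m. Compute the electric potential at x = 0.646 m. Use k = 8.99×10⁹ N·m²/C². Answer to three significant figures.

The total potential is the scalar sum of each charge's contribution, V = Σ kqᵢ/rᵢ.
Distances from the field point to each charge: r₁ = 0.149 m, r₂ = 0.141 m, r₃ = 0.0970 m.
V = k[(1.74×10⁻⁹)/(0.149) + (7.95×10⁻⁹)/(0.141) + (-6.84×10⁻⁹)/(0.0970)] = -22.1 V.

-22.1 V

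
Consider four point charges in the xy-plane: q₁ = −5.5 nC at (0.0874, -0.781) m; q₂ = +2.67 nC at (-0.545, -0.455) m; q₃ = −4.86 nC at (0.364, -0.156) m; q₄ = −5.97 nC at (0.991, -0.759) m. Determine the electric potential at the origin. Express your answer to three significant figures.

The total potential is the scalar sum of each charge's contribution, V = Σ kqᵢ/rᵢ.
Distances from the field point to each charge: r₁ = 0.786 m, r₂ = 0.710 m, r₃ = 0.396 m, r₄ = 1.25 m.
V = k[(-5.50×10⁻⁹)/(0.786) + (2.67×10⁻⁹)/(0.710) + (-4.86×10⁻⁹)/(0.396) + (-5.97×10⁻⁹)/(1.25)] = -182 V.

-182 V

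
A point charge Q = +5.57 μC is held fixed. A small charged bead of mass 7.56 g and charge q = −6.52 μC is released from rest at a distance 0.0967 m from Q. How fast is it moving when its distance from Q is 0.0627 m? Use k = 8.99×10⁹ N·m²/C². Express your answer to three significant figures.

Only the electrostatic force acts, so mechanical energy is conserved: ½mv² = U₁ − U₂ = kQq(1/r₁ − 1/r₂).
U₁ − U₂ = (8.99×10⁹ N·m²/C²)(5.57×10⁻⁶ C)(-6.52×10⁻⁶ C)(1/0.0967 − 1/0.0627) = 1.83 J.
v = √(2·1.83/7.56×10⁻³) = 22.0 m/s.

22.0 m/s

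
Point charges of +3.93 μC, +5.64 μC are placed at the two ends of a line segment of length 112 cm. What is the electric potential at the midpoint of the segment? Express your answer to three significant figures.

Electric potential is a scalar, so the contributions from each charge add algebraically: V = Σ kqᵢ/rᵢ.
Each charge is 0.560 m from the midpoint.
V = k[(3.93×10⁻⁶)/(0.560) + (5.64×10⁻⁶)/(0.560)] = 1.54×10⁵ V.

1.54×10⁵ V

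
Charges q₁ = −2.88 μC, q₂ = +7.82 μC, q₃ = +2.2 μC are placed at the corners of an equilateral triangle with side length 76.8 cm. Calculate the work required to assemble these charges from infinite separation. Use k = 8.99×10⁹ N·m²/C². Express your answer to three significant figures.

-0.136 J

The work to assemble the configuration equals its total potential energy, U = Σ kqᵢqⱼ/rᵢⱼ over all pairs.
All three pair separations equal the side length, 0.768 m.
U = (-0.264) + (-0.0742) + (0.201) = -0.136 J.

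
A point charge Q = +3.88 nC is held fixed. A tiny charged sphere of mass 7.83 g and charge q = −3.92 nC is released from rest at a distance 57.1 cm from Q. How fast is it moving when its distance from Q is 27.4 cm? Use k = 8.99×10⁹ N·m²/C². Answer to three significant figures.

Only the electrostatic force acts, so mechanical energy is conserved: ½mv² = U₁ − U₂ = kQq(1/r₁ − 1/r₂).
U₁ − U₂ = (8.99×10⁹ N·m²/C²)(3.88×10⁻⁹ C)(-3.92×10⁻⁹ C)(1/0.571 − 1/0.274) = 2.60×10⁻⁷ J.
v = √(2·2.60×10⁻⁷/7.83×10⁻³) = 8.14×10⁻³ m/s.

8.14×10⁻³ m/s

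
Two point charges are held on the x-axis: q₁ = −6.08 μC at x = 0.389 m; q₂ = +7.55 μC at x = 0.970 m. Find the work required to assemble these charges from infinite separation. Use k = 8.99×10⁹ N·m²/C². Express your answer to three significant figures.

-0.710 J

The assembly work is the sum of pairwise potential energies, U = Σ_{i<j} kqᵢqⱼ/rᵢⱼ.
Pair separations: r₁₂ = 0.581 m.
U = (-0.710) = -0.710 J.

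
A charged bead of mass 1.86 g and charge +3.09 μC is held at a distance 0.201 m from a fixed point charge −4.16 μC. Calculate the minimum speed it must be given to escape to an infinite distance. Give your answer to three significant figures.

To just escape, total mechanical energy must reach zero at infinity: ½mv²_min + U = 0, so ½mv²_min = −U = |kQq|/r.
|U| = |kQq|/r = (8.99×10⁹ N·m²/C²)(4.16×10⁻⁶)(3.09×10⁻⁶)/(0.201) = 0.575 J.
v_min = √(2|U|/m) = √(2·0.575/1.86×10⁻³) = 24.9 m/s.

24.9 m/s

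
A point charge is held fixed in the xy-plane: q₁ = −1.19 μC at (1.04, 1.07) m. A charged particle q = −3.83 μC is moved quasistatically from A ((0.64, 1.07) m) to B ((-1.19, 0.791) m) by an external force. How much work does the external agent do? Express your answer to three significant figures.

-0.0842 J

For quasistatic motion the external work equals the change in potential energy: W_ext = qΔV = q(V_B − V_A).
At A: distance to the source charge is 0.400 m; V_A = kq₁/r = -2.67×10⁴ V.
At B: distance to the source charge is 2.25 m; V_B = kq₁/r = -4760 V.
ΔV = V_B − V_A = 2.20×10⁴ V.
W_ext = qΔV = (-3.83×10⁻⁶ C)(2.20×10⁴ V) = -0.0842 J.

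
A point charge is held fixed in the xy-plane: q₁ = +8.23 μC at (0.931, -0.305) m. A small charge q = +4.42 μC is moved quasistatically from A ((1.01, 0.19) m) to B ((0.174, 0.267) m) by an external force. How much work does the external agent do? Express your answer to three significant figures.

-0.308 J

For quasistatic motion the external work equals the change in potential energy: W_ext = qΔV = q(V_B − V_A).
At A: distance to the source charge is 0.501 m; V_A = kq₁/r = 1.48×10⁵ V.
At B: distance to the source charge is 0.949 m; V_B = kq₁/r = 7.80×10⁴ V.
ΔV = V_B − V_A = -6.96×10⁴ V.
W_ext = qΔV = (4.42×10⁻⁶ C)(-6.96×10⁴ V) = -0.308 J.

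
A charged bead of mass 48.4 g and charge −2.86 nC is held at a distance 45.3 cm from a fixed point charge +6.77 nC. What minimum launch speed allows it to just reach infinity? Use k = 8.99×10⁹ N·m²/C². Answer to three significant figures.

3.98×10⁻³ m/s

To just escape, total mechanical energy must reach zero at infinity: ½mv²_min + U = 0, so ½mv²_min = −U = |kQq|/r.
|U| = |kQq|/r = (8.99×10⁹ N·m²/C²)(6.77×10⁻⁹)(2.86×10⁻⁹)/(0.453) = 3.84×10⁻⁷ J.
v_min = √(2|U|/m) = √(2·3.84×10⁻⁷/0.0484) = 3.98×10⁻³ m/s.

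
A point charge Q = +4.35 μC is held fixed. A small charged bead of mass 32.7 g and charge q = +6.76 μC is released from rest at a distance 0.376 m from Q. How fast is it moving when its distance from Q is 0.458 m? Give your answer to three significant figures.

Only the electrostatic force acts, so mechanical energy is conserved: ½mv² = U₁ − U₂ = kQq(1/r₁ − 1/r₂).
U₁ − U₂ = (8.99×10⁹ N·m²/C²)(4.35×10⁻⁶ C)(6.76×10⁻⁶ C)(1/0.376 − 1/0.458) = 0.126 J.
v = √(2·0.126/0.0327) = 2.77 m/s.

2.77 m/s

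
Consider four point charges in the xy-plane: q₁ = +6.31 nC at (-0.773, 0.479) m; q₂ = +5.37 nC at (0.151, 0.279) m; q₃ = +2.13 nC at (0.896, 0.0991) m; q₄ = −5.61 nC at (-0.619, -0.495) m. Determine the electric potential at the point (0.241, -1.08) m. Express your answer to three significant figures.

The total potential is the scalar sum of each charge's contribution, V = Σ kqᵢ/rᵢ.
Distances from the field point to each charge: r₁ = 1.86 m, r₂ = 1.36 m, r₃ = 1.35 m, r₄ = 1.04 m.
V = k[(6.31×10⁻⁹)/(1.86) + (5.37×10⁻⁹)/(1.36) + (2.13×10⁻⁹)/(1.35) + (-5.61×10⁻⁹)/(1.04)] = 31.7 V.

31.7 V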